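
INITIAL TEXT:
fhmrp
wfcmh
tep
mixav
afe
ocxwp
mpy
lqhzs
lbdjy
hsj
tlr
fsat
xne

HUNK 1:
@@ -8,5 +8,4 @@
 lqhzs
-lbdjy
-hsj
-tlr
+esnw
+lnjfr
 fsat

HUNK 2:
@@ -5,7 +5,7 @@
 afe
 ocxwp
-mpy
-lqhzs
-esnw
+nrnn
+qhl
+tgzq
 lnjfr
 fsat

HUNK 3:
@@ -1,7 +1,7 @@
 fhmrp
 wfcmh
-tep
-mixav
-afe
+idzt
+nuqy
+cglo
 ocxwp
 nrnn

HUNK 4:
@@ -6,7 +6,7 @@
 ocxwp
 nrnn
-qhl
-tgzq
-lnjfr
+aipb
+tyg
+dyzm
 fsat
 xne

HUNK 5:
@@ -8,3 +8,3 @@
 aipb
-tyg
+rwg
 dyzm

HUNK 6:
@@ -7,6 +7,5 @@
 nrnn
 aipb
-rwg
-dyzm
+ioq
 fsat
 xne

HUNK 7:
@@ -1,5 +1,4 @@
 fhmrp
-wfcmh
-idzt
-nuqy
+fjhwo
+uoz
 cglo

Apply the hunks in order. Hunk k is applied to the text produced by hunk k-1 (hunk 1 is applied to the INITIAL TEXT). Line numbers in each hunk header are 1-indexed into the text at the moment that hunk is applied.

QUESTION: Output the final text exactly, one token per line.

Answer: fhmrp
fjhwo
uoz
cglo
ocxwp
nrnn
aipb
ioq
fsat
xne

Derivation:
Hunk 1: at line 8 remove [lbdjy,hsj,tlr] add [esnw,lnjfr] -> 12 lines: fhmrp wfcmh tep mixav afe ocxwp mpy lqhzs esnw lnjfr fsat xne
Hunk 2: at line 5 remove [mpy,lqhzs,esnw] add [nrnn,qhl,tgzq] -> 12 lines: fhmrp wfcmh tep mixav afe ocxwp nrnn qhl tgzq lnjfr fsat xne
Hunk 3: at line 1 remove [tep,mixav,afe] add [idzt,nuqy,cglo] -> 12 lines: fhmrp wfcmh idzt nuqy cglo ocxwp nrnn qhl tgzq lnjfr fsat xne
Hunk 4: at line 6 remove [qhl,tgzq,lnjfr] add [aipb,tyg,dyzm] -> 12 lines: fhmrp wfcmh idzt nuqy cglo ocxwp nrnn aipb tyg dyzm fsat xne
Hunk 5: at line 8 remove [tyg] add [rwg] -> 12 lines: fhmrp wfcmh idzt nuqy cglo ocxwp nrnn aipb rwg dyzm fsat xne
Hunk 6: at line 7 remove [rwg,dyzm] add [ioq] -> 11 lines: fhmrp wfcmh idzt nuqy cglo ocxwp nrnn aipb ioq fsat xne
Hunk 7: at line 1 remove [wfcmh,idzt,nuqy] add [fjhwo,uoz] -> 10 lines: fhmrp fjhwo uoz cglo ocxwp nrnn aipb ioq fsat xne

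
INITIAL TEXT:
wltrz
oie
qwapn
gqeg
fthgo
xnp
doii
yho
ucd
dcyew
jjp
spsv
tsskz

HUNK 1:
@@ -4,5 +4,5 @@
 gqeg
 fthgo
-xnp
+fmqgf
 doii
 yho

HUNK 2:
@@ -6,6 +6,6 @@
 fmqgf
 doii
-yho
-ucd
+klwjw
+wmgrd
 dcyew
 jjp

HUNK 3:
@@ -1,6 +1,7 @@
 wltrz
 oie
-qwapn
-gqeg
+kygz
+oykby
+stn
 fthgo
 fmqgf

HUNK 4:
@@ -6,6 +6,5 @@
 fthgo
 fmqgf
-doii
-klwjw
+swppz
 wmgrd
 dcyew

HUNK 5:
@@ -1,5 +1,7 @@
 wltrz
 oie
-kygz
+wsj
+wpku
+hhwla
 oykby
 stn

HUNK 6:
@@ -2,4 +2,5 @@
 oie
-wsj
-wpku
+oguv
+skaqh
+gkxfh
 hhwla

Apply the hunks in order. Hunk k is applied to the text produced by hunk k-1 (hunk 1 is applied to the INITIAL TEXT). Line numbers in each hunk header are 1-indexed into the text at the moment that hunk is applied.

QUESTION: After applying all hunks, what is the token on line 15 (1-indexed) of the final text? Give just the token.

Hunk 1: at line 4 remove [xnp] add [fmqgf] -> 13 lines: wltrz oie qwapn gqeg fthgo fmqgf doii yho ucd dcyew jjp spsv tsskz
Hunk 2: at line 6 remove [yho,ucd] add [klwjw,wmgrd] -> 13 lines: wltrz oie qwapn gqeg fthgo fmqgf doii klwjw wmgrd dcyew jjp spsv tsskz
Hunk 3: at line 1 remove [qwapn,gqeg] add [kygz,oykby,stn] -> 14 lines: wltrz oie kygz oykby stn fthgo fmqgf doii klwjw wmgrd dcyew jjp spsv tsskz
Hunk 4: at line 6 remove [doii,klwjw] add [swppz] -> 13 lines: wltrz oie kygz oykby stn fthgo fmqgf swppz wmgrd dcyew jjp spsv tsskz
Hunk 5: at line 1 remove [kygz] add [wsj,wpku,hhwla] -> 15 lines: wltrz oie wsj wpku hhwla oykby stn fthgo fmqgf swppz wmgrd dcyew jjp spsv tsskz
Hunk 6: at line 2 remove [wsj,wpku] add [oguv,skaqh,gkxfh] -> 16 lines: wltrz oie oguv skaqh gkxfh hhwla oykby stn fthgo fmqgf swppz wmgrd dcyew jjp spsv tsskz
Final line 15: spsv

Answer: spsv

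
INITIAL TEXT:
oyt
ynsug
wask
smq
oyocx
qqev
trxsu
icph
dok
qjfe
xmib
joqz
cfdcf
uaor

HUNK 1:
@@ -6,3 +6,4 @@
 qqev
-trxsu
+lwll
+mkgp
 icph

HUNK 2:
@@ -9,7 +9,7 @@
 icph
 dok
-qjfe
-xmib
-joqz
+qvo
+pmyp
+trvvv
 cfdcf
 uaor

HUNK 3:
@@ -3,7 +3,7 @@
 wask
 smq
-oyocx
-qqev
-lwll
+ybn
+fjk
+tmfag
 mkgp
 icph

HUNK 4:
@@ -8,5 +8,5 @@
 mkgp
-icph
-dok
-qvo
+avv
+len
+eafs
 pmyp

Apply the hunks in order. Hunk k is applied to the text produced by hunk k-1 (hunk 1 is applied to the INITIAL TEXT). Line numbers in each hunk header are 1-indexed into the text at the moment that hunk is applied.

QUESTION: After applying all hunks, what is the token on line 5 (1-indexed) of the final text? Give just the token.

Answer: ybn

Derivation:
Hunk 1: at line 6 remove [trxsu] add [lwll,mkgp] -> 15 lines: oyt ynsug wask smq oyocx qqev lwll mkgp icph dok qjfe xmib joqz cfdcf uaor
Hunk 2: at line 9 remove [qjfe,xmib,joqz] add [qvo,pmyp,trvvv] -> 15 lines: oyt ynsug wask smq oyocx qqev lwll mkgp icph dok qvo pmyp trvvv cfdcf uaor
Hunk 3: at line 3 remove [oyocx,qqev,lwll] add [ybn,fjk,tmfag] -> 15 lines: oyt ynsug wask smq ybn fjk tmfag mkgp icph dok qvo pmyp trvvv cfdcf uaor
Hunk 4: at line 8 remove [icph,dok,qvo] add [avv,len,eafs] -> 15 lines: oyt ynsug wask smq ybn fjk tmfag mkgp avv len eafs pmyp trvvv cfdcf uaor
Final line 5: ybn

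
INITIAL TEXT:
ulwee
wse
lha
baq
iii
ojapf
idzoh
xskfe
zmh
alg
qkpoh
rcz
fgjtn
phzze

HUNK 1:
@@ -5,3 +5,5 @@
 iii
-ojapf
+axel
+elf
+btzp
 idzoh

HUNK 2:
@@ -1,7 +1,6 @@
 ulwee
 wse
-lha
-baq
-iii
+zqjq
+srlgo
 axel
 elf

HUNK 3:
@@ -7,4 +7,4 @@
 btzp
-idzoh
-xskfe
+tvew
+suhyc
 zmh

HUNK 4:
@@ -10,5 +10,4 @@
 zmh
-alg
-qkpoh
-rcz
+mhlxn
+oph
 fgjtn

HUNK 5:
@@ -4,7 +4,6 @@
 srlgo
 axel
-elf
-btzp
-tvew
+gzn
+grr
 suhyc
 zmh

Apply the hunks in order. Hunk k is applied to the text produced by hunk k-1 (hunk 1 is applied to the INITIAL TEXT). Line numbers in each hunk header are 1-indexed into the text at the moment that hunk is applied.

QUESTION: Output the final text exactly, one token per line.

Hunk 1: at line 5 remove [ojapf] add [axel,elf,btzp] -> 16 lines: ulwee wse lha baq iii axel elf btzp idzoh xskfe zmh alg qkpoh rcz fgjtn phzze
Hunk 2: at line 1 remove [lha,baq,iii] add [zqjq,srlgo] -> 15 lines: ulwee wse zqjq srlgo axel elf btzp idzoh xskfe zmh alg qkpoh rcz fgjtn phzze
Hunk 3: at line 7 remove [idzoh,xskfe] add [tvew,suhyc] -> 15 lines: ulwee wse zqjq srlgo axel elf btzp tvew suhyc zmh alg qkpoh rcz fgjtn phzze
Hunk 4: at line 10 remove [alg,qkpoh,rcz] add [mhlxn,oph] -> 14 lines: ulwee wse zqjq srlgo axel elf btzp tvew suhyc zmh mhlxn oph fgjtn phzze
Hunk 5: at line 4 remove [elf,btzp,tvew] add [gzn,grr] -> 13 lines: ulwee wse zqjq srlgo axel gzn grr suhyc zmh mhlxn oph fgjtn phzze

Answer: ulwee
wse
zqjq
srlgo
axel
gzn
grr
suhyc
zmh
mhlxn
oph
fgjtn
phzze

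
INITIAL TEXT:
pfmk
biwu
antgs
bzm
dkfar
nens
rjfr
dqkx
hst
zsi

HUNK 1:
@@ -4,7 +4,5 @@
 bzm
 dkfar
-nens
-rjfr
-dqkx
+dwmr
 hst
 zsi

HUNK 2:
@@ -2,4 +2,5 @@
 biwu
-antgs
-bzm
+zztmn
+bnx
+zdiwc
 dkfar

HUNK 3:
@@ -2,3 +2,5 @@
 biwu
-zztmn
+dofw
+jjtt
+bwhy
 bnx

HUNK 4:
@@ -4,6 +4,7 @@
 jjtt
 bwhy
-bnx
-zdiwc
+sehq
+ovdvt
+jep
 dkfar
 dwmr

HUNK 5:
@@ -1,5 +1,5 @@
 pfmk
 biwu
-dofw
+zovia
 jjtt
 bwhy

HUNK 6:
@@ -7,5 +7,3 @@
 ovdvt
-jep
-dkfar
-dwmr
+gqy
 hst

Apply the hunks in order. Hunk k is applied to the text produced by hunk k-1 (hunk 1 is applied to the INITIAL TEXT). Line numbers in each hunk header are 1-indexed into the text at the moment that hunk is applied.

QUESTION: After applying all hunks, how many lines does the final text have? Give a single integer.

Answer: 10

Derivation:
Hunk 1: at line 4 remove [nens,rjfr,dqkx] add [dwmr] -> 8 lines: pfmk biwu antgs bzm dkfar dwmr hst zsi
Hunk 2: at line 2 remove [antgs,bzm] add [zztmn,bnx,zdiwc] -> 9 lines: pfmk biwu zztmn bnx zdiwc dkfar dwmr hst zsi
Hunk 3: at line 2 remove [zztmn] add [dofw,jjtt,bwhy] -> 11 lines: pfmk biwu dofw jjtt bwhy bnx zdiwc dkfar dwmr hst zsi
Hunk 4: at line 4 remove [bnx,zdiwc] add [sehq,ovdvt,jep] -> 12 lines: pfmk biwu dofw jjtt bwhy sehq ovdvt jep dkfar dwmr hst zsi
Hunk 5: at line 1 remove [dofw] add [zovia] -> 12 lines: pfmk biwu zovia jjtt bwhy sehq ovdvt jep dkfar dwmr hst zsi
Hunk 6: at line 7 remove [jep,dkfar,dwmr] add [gqy] -> 10 lines: pfmk biwu zovia jjtt bwhy sehq ovdvt gqy hst zsi
Final line count: 10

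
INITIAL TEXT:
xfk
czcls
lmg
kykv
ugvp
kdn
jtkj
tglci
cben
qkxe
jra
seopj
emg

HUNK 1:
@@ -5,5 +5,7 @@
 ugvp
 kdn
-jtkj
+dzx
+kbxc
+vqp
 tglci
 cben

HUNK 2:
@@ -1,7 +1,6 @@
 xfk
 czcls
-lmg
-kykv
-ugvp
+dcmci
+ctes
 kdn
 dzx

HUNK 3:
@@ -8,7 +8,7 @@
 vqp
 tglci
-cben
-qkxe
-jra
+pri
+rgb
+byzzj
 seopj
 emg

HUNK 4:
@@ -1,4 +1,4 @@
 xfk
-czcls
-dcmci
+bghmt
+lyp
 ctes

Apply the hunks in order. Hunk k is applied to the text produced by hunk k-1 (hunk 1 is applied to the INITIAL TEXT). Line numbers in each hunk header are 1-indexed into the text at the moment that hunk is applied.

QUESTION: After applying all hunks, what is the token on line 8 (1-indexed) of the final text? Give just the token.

Answer: vqp

Derivation:
Hunk 1: at line 5 remove [jtkj] add [dzx,kbxc,vqp] -> 15 lines: xfk czcls lmg kykv ugvp kdn dzx kbxc vqp tglci cben qkxe jra seopj emg
Hunk 2: at line 1 remove [lmg,kykv,ugvp] add [dcmci,ctes] -> 14 lines: xfk czcls dcmci ctes kdn dzx kbxc vqp tglci cben qkxe jra seopj emg
Hunk 3: at line 8 remove [cben,qkxe,jra] add [pri,rgb,byzzj] -> 14 lines: xfk czcls dcmci ctes kdn dzx kbxc vqp tglci pri rgb byzzj seopj emg
Hunk 4: at line 1 remove [czcls,dcmci] add [bghmt,lyp] -> 14 lines: xfk bghmt lyp ctes kdn dzx kbxc vqp tglci pri rgb byzzj seopj emg
Final line 8: vqp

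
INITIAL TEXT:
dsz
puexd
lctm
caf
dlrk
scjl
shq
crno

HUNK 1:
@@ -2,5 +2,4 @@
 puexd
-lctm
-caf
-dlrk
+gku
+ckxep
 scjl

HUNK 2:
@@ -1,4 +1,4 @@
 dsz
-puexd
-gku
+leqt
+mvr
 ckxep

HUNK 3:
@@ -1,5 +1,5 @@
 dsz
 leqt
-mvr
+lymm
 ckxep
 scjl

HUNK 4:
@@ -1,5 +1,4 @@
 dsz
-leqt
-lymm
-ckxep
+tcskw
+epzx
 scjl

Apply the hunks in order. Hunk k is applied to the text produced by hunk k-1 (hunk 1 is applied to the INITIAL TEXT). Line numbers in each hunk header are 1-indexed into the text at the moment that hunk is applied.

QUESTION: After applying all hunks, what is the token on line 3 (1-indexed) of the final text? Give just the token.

Answer: epzx

Derivation:
Hunk 1: at line 2 remove [lctm,caf,dlrk] add [gku,ckxep] -> 7 lines: dsz puexd gku ckxep scjl shq crno
Hunk 2: at line 1 remove [puexd,gku] add [leqt,mvr] -> 7 lines: dsz leqt mvr ckxep scjl shq crno
Hunk 3: at line 1 remove [mvr] add [lymm] -> 7 lines: dsz leqt lymm ckxep scjl shq crno
Hunk 4: at line 1 remove [leqt,lymm,ckxep] add [tcskw,epzx] -> 6 lines: dsz tcskw epzx scjl shq crno
Final line 3: epzx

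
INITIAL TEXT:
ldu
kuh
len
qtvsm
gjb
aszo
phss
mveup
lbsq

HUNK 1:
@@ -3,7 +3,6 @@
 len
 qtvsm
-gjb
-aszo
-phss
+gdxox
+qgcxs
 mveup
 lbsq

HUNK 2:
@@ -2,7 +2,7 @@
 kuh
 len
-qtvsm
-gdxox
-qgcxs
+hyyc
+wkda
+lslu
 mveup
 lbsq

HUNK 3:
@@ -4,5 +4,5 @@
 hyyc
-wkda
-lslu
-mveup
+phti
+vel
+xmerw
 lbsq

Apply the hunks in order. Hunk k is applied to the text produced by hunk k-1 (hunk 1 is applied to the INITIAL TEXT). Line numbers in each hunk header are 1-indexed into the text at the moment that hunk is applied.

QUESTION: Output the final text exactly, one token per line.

Answer: ldu
kuh
len
hyyc
phti
vel
xmerw
lbsq

Derivation:
Hunk 1: at line 3 remove [gjb,aszo,phss] add [gdxox,qgcxs] -> 8 lines: ldu kuh len qtvsm gdxox qgcxs mveup lbsq
Hunk 2: at line 2 remove [qtvsm,gdxox,qgcxs] add [hyyc,wkda,lslu] -> 8 lines: ldu kuh len hyyc wkda lslu mveup lbsq
Hunk 3: at line 4 remove [wkda,lslu,mveup] add [phti,vel,xmerw] -> 8 lines: ldu kuh len hyyc phti vel xmerw lbsq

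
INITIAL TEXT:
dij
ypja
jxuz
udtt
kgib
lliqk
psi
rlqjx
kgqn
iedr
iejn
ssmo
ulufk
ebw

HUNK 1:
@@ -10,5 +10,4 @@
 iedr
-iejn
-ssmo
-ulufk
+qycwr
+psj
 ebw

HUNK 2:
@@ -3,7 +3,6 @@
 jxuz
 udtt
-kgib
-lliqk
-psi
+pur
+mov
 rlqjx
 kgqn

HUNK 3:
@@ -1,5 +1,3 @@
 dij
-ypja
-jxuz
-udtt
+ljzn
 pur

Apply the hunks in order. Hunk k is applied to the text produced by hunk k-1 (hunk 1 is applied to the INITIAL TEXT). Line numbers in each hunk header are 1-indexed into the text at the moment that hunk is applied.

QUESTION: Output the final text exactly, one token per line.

Hunk 1: at line 10 remove [iejn,ssmo,ulufk] add [qycwr,psj] -> 13 lines: dij ypja jxuz udtt kgib lliqk psi rlqjx kgqn iedr qycwr psj ebw
Hunk 2: at line 3 remove [kgib,lliqk,psi] add [pur,mov] -> 12 lines: dij ypja jxuz udtt pur mov rlqjx kgqn iedr qycwr psj ebw
Hunk 3: at line 1 remove [ypja,jxuz,udtt] add [ljzn] -> 10 lines: dij ljzn pur mov rlqjx kgqn iedr qycwr psj ebw

Answer: dij
ljzn
pur
mov
rlqjx
kgqn
iedr
qycwr
psj
ebw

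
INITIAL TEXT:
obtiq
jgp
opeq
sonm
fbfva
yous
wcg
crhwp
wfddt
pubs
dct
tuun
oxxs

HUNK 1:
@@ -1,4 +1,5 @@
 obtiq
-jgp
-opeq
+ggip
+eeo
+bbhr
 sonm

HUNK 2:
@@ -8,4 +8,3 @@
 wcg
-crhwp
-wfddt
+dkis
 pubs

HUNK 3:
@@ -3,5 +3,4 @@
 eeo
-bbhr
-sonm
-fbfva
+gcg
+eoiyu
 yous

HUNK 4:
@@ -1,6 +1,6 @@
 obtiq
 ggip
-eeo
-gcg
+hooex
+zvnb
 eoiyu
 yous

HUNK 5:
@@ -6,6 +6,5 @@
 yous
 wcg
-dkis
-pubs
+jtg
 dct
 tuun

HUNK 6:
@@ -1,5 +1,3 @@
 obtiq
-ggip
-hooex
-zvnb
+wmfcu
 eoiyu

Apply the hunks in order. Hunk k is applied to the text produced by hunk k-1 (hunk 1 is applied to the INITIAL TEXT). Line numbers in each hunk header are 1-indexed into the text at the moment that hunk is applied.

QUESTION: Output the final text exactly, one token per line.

Hunk 1: at line 1 remove [jgp,opeq] add [ggip,eeo,bbhr] -> 14 lines: obtiq ggip eeo bbhr sonm fbfva yous wcg crhwp wfddt pubs dct tuun oxxs
Hunk 2: at line 8 remove [crhwp,wfddt] add [dkis] -> 13 lines: obtiq ggip eeo bbhr sonm fbfva yous wcg dkis pubs dct tuun oxxs
Hunk 3: at line 3 remove [bbhr,sonm,fbfva] add [gcg,eoiyu] -> 12 lines: obtiq ggip eeo gcg eoiyu yous wcg dkis pubs dct tuun oxxs
Hunk 4: at line 1 remove [eeo,gcg] add [hooex,zvnb] -> 12 lines: obtiq ggip hooex zvnb eoiyu yous wcg dkis pubs dct tuun oxxs
Hunk 5: at line 6 remove [dkis,pubs] add [jtg] -> 11 lines: obtiq ggip hooex zvnb eoiyu yous wcg jtg dct tuun oxxs
Hunk 6: at line 1 remove [ggip,hooex,zvnb] add [wmfcu] -> 9 lines: obtiq wmfcu eoiyu yous wcg jtg dct tuun oxxs

Answer: obtiq
wmfcu
eoiyu
yous
wcg
jtg
dct
tuun
oxxs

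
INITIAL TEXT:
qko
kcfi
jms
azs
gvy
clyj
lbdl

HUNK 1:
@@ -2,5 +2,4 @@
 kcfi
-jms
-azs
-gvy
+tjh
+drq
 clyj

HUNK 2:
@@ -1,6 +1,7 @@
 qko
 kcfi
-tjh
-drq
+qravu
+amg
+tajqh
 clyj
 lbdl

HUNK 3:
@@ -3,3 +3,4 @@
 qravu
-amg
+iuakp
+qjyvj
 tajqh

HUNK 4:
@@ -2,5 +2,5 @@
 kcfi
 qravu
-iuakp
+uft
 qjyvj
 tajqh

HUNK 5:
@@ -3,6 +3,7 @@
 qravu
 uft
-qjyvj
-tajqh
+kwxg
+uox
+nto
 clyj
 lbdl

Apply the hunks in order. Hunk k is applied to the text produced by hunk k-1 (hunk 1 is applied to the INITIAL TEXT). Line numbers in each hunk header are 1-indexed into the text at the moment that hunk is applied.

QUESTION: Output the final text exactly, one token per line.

Answer: qko
kcfi
qravu
uft
kwxg
uox
nto
clyj
lbdl

Derivation:
Hunk 1: at line 2 remove [jms,azs,gvy] add [tjh,drq] -> 6 lines: qko kcfi tjh drq clyj lbdl
Hunk 2: at line 1 remove [tjh,drq] add [qravu,amg,tajqh] -> 7 lines: qko kcfi qravu amg tajqh clyj lbdl
Hunk 3: at line 3 remove [amg] add [iuakp,qjyvj] -> 8 lines: qko kcfi qravu iuakp qjyvj tajqh clyj lbdl
Hunk 4: at line 2 remove [iuakp] add [uft] -> 8 lines: qko kcfi qravu uft qjyvj tajqh clyj lbdl
Hunk 5: at line 3 remove [qjyvj,tajqh] add [kwxg,uox,nto] -> 9 lines: qko kcfi qravu uft kwxg uox nto clyj lbdl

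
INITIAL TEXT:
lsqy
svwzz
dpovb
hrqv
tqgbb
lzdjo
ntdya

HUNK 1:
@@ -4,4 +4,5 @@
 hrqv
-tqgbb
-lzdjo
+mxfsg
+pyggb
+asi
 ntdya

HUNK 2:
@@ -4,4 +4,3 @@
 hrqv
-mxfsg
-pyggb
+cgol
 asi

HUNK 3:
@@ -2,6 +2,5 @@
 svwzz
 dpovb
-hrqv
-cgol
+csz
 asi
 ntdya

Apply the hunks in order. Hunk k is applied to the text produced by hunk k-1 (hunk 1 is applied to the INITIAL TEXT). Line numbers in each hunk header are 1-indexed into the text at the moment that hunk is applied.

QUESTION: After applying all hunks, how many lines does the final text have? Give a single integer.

Answer: 6

Derivation:
Hunk 1: at line 4 remove [tqgbb,lzdjo] add [mxfsg,pyggb,asi] -> 8 lines: lsqy svwzz dpovb hrqv mxfsg pyggb asi ntdya
Hunk 2: at line 4 remove [mxfsg,pyggb] add [cgol] -> 7 lines: lsqy svwzz dpovb hrqv cgol asi ntdya
Hunk 3: at line 2 remove [hrqv,cgol] add [csz] -> 6 lines: lsqy svwzz dpovb csz asi ntdya
Final line count: 6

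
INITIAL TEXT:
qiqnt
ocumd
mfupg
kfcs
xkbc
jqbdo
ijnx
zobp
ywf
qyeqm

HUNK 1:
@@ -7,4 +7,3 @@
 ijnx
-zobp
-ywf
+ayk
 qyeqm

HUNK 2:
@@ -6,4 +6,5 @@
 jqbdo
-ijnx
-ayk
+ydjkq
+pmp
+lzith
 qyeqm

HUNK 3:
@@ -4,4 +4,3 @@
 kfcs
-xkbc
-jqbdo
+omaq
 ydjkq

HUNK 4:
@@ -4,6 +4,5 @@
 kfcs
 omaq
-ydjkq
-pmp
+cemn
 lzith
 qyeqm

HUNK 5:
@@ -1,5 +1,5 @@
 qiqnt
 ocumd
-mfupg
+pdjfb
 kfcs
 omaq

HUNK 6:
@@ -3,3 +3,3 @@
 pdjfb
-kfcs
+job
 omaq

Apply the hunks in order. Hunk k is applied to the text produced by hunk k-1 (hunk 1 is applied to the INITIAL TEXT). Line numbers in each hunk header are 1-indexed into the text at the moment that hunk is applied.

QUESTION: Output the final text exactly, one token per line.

Answer: qiqnt
ocumd
pdjfb
job
omaq
cemn
lzith
qyeqm

Derivation:
Hunk 1: at line 7 remove [zobp,ywf] add [ayk] -> 9 lines: qiqnt ocumd mfupg kfcs xkbc jqbdo ijnx ayk qyeqm
Hunk 2: at line 6 remove [ijnx,ayk] add [ydjkq,pmp,lzith] -> 10 lines: qiqnt ocumd mfupg kfcs xkbc jqbdo ydjkq pmp lzith qyeqm
Hunk 3: at line 4 remove [xkbc,jqbdo] add [omaq] -> 9 lines: qiqnt ocumd mfupg kfcs omaq ydjkq pmp lzith qyeqm
Hunk 4: at line 4 remove [ydjkq,pmp] add [cemn] -> 8 lines: qiqnt ocumd mfupg kfcs omaq cemn lzith qyeqm
Hunk 5: at line 1 remove [mfupg] add [pdjfb] -> 8 lines: qiqnt ocumd pdjfb kfcs omaq cemn lzith qyeqm
Hunk 6: at line 3 remove [kfcs] add [job] -> 8 lines: qiqnt ocumd pdjfb job omaq cemn lzith qyeqm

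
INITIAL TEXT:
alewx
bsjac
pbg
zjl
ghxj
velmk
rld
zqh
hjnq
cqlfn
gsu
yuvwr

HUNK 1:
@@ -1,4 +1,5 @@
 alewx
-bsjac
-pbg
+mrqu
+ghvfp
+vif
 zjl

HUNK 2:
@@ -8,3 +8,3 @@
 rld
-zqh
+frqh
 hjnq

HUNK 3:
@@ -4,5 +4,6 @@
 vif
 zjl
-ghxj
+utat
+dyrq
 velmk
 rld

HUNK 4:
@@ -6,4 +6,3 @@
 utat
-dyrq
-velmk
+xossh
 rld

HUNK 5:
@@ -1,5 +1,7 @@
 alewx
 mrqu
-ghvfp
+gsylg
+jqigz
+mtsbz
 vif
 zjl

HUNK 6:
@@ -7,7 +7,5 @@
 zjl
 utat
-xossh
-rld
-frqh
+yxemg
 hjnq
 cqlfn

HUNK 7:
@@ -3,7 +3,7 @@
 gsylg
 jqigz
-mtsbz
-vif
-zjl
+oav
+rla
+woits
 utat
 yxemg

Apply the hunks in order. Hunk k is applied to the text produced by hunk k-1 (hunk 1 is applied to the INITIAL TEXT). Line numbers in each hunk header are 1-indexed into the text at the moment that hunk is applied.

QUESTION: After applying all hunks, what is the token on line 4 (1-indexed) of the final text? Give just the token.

Answer: jqigz

Derivation:
Hunk 1: at line 1 remove [bsjac,pbg] add [mrqu,ghvfp,vif] -> 13 lines: alewx mrqu ghvfp vif zjl ghxj velmk rld zqh hjnq cqlfn gsu yuvwr
Hunk 2: at line 8 remove [zqh] add [frqh] -> 13 lines: alewx mrqu ghvfp vif zjl ghxj velmk rld frqh hjnq cqlfn gsu yuvwr
Hunk 3: at line 4 remove [ghxj] add [utat,dyrq] -> 14 lines: alewx mrqu ghvfp vif zjl utat dyrq velmk rld frqh hjnq cqlfn gsu yuvwr
Hunk 4: at line 6 remove [dyrq,velmk] add [xossh] -> 13 lines: alewx mrqu ghvfp vif zjl utat xossh rld frqh hjnq cqlfn gsu yuvwr
Hunk 5: at line 1 remove [ghvfp] add [gsylg,jqigz,mtsbz] -> 15 lines: alewx mrqu gsylg jqigz mtsbz vif zjl utat xossh rld frqh hjnq cqlfn gsu yuvwr
Hunk 6: at line 7 remove [xossh,rld,frqh] add [yxemg] -> 13 lines: alewx mrqu gsylg jqigz mtsbz vif zjl utat yxemg hjnq cqlfn gsu yuvwr
Hunk 7: at line 3 remove [mtsbz,vif,zjl] add [oav,rla,woits] -> 13 lines: alewx mrqu gsylg jqigz oav rla woits utat yxemg hjnq cqlfn gsu yuvwr
Final line 4: jqigz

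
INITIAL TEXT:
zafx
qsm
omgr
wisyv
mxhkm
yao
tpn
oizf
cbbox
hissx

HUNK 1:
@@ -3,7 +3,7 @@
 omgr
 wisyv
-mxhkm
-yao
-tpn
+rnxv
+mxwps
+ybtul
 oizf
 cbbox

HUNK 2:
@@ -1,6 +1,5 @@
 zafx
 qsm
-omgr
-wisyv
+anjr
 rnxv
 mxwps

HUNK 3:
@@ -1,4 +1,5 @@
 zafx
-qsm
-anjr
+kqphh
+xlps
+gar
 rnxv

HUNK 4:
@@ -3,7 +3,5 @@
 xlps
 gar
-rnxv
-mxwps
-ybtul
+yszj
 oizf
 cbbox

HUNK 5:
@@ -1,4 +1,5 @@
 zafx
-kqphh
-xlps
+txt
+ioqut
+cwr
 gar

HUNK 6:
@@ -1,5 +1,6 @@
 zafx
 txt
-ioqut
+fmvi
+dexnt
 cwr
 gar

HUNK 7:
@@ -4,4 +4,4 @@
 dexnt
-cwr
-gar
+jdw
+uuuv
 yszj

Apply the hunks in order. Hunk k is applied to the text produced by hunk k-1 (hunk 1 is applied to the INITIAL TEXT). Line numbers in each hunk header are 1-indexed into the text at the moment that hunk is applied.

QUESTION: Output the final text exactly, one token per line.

Answer: zafx
txt
fmvi
dexnt
jdw
uuuv
yszj
oizf
cbbox
hissx

Derivation:
Hunk 1: at line 3 remove [mxhkm,yao,tpn] add [rnxv,mxwps,ybtul] -> 10 lines: zafx qsm omgr wisyv rnxv mxwps ybtul oizf cbbox hissx
Hunk 2: at line 1 remove [omgr,wisyv] add [anjr] -> 9 lines: zafx qsm anjr rnxv mxwps ybtul oizf cbbox hissx
Hunk 3: at line 1 remove [qsm,anjr] add [kqphh,xlps,gar] -> 10 lines: zafx kqphh xlps gar rnxv mxwps ybtul oizf cbbox hissx
Hunk 4: at line 3 remove [rnxv,mxwps,ybtul] add [yszj] -> 8 lines: zafx kqphh xlps gar yszj oizf cbbox hissx
Hunk 5: at line 1 remove [kqphh,xlps] add [txt,ioqut,cwr] -> 9 lines: zafx txt ioqut cwr gar yszj oizf cbbox hissx
Hunk 6: at line 1 remove [ioqut] add [fmvi,dexnt] -> 10 lines: zafx txt fmvi dexnt cwr gar yszj oizf cbbox hissx
Hunk 7: at line 4 remove [cwr,gar] add [jdw,uuuv] -> 10 lines: zafx txt fmvi dexnt jdw uuuv yszj oizf cbbox hissx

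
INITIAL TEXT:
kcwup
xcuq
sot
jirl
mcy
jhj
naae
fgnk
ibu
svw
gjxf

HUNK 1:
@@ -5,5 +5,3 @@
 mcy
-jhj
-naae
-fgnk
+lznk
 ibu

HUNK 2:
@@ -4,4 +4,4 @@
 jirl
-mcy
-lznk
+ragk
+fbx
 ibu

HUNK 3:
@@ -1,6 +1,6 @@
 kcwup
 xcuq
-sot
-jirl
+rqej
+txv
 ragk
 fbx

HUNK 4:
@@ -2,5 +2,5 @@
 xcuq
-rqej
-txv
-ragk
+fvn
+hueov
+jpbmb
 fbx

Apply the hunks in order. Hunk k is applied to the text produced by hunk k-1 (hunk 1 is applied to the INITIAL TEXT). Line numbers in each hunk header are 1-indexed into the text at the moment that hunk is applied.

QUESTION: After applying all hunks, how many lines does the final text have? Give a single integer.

Hunk 1: at line 5 remove [jhj,naae,fgnk] add [lznk] -> 9 lines: kcwup xcuq sot jirl mcy lznk ibu svw gjxf
Hunk 2: at line 4 remove [mcy,lznk] add [ragk,fbx] -> 9 lines: kcwup xcuq sot jirl ragk fbx ibu svw gjxf
Hunk 3: at line 1 remove [sot,jirl] add [rqej,txv] -> 9 lines: kcwup xcuq rqej txv ragk fbx ibu svw gjxf
Hunk 4: at line 2 remove [rqej,txv,ragk] add [fvn,hueov,jpbmb] -> 9 lines: kcwup xcuq fvn hueov jpbmb fbx ibu svw gjxf
Final line count: 9

Answer: 9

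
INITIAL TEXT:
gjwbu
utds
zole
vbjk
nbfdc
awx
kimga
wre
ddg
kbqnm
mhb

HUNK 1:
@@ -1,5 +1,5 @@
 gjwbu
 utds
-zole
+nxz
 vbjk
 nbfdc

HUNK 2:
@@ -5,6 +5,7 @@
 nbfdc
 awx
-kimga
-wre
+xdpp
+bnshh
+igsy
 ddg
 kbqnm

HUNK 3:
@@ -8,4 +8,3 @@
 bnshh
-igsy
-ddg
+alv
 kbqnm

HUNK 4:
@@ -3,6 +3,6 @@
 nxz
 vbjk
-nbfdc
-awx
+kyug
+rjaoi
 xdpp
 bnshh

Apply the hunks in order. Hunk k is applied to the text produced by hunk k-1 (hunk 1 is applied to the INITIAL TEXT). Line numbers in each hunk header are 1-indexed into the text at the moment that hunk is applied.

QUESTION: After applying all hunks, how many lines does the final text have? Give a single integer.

Answer: 11

Derivation:
Hunk 1: at line 1 remove [zole] add [nxz] -> 11 lines: gjwbu utds nxz vbjk nbfdc awx kimga wre ddg kbqnm mhb
Hunk 2: at line 5 remove [kimga,wre] add [xdpp,bnshh,igsy] -> 12 lines: gjwbu utds nxz vbjk nbfdc awx xdpp bnshh igsy ddg kbqnm mhb
Hunk 3: at line 8 remove [igsy,ddg] add [alv] -> 11 lines: gjwbu utds nxz vbjk nbfdc awx xdpp bnshh alv kbqnm mhb
Hunk 4: at line 3 remove [nbfdc,awx] add [kyug,rjaoi] -> 11 lines: gjwbu utds nxz vbjk kyug rjaoi xdpp bnshh alv kbqnm mhb
Final line count: 11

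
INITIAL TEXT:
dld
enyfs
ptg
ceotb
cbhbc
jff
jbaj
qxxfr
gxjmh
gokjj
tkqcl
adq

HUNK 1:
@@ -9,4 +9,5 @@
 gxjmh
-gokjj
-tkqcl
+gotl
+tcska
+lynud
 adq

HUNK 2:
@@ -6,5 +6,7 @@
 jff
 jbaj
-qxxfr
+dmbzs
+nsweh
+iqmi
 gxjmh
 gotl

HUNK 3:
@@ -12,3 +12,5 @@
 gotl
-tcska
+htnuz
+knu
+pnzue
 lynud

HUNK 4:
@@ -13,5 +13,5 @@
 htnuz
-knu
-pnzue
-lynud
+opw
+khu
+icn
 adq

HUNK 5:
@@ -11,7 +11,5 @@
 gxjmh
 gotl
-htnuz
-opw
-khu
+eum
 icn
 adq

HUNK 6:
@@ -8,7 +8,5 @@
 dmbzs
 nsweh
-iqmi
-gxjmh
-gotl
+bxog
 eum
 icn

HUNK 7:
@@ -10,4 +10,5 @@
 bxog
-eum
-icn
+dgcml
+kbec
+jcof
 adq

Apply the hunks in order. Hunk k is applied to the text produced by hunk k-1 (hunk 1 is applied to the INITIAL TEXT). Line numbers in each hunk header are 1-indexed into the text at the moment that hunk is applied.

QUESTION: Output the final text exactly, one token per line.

Hunk 1: at line 9 remove [gokjj,tkqcl] add [gotl,tcska,lynud] -> 13 lines: dld enyfs ptg ceotb cbhbc jff jbaj qxxfr gxjmh gotl tcska lynud adq
Hunk 2: at line 6 remove [qxxfr] add [dmbzs,nsweh,iqmi] -> 15 lines: dld enyfs ptg ceotb cbhbc jff jbaj dmbzs nsweh iqmi gxjmh gotl tcska lynud adq
Hunk 3: at line 12 remove [tcska] add [htnuz,knu,pnzue] -> 17 lines: dld enyfs ptg ceotb cbhbc jff jbaj dmbzs nsweh iqmi gxjmh gotl htnuz knu pnzue lynud adq
Hunk 4: at line 13 remove [knu,pnzue,lynud] add [opw,khu,icn] -> 17 lines: dld enyfs ptg ceotb cbhbc jff jbaj dmbzs nsweh iqmi gxjmh gotl htnuz opw khu icn adq
Hunk 5: at line 11 remove [htnuz,opw,khu] add [eum] -> 15 lines: dld enyfs ptg ceotb cbhbc jff jbaj dmbzs nsweh iqmi gxjmh gotl eum icn adq
Hunk 6: at line 8 remove [iqmi,gxjmh,gotl] add [bxog] -> 13 lines: dld enyfs ptg ceotb cbhbc jff jbaj dmbzs nsweh bxog eum icn adq
Hunk 7: at line 10 remove [eum,icn] add [dgcml,kbec,jcof] -> 14 lines: dld enyfs ptg ceotb cbhbc jff jbaj dmbzs nsweh bxog dgcml kbec jcof adq

Answer: dld
enyfs
ptg
ceotb
cbhbc
jff
jbaj
dmbzs
nsweh
bxog
dgcml
kbec
jcof
adq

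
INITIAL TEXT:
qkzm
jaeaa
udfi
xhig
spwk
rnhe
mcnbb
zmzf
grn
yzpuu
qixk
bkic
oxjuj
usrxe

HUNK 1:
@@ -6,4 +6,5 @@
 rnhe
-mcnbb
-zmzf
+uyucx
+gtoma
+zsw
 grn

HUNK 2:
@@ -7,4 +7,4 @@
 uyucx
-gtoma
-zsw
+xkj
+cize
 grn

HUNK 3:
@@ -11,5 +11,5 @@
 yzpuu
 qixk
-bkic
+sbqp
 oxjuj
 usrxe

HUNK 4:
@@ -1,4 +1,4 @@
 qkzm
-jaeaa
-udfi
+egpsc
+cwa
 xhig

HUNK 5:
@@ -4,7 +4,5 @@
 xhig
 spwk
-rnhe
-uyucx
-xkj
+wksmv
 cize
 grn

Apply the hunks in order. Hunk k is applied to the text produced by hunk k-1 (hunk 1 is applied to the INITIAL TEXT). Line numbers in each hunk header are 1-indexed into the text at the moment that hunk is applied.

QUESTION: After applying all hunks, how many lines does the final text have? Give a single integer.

Hunk 1: at line 6 remove [mcnbb,zmzf] add [uyucx,gtoma,zsw] -> 15 lines: qkzm jaeaa udfi xhig spwk rnhe uyucx gtoma zsw grn yzpuu qixk bkic oxjuj usrxe
Hunk 2: at line 7 remove [gtoma,zsw] add [xkj,cize] -> 15 lines: qkzm jaeaa udfi xhig spwk rnhe uyucx xkj cize grn yzpuu qixk bkic oxjuj usrxe
Hunk 3: at line 11 remove [bkic] add [sbqp] -> 15 lines: qkzm jaeaa udfi xhig spwk rnhe uyucx xkj cize grn yzpuu qixk sbqp oxjuj usrxe
Hunk 4: at line 1 remove [jaeaa,udfi] add [egpsc,cwa] -> 15 lines: qkzm egpsc cwa xhig spwk rnhe uyucx xkj cize grn yzpuu qixk sbqp oxjuj usrxe
Hunk 5: at line 4 remove [rnhe,uyucx,xkj] add [wksmv] -> 13 lines: qkzm egpsc cwa xhig spwk wksmv cize grn yzpuu qixk sbqp oxjuj usrxe
Final line count: 13

Answer: 13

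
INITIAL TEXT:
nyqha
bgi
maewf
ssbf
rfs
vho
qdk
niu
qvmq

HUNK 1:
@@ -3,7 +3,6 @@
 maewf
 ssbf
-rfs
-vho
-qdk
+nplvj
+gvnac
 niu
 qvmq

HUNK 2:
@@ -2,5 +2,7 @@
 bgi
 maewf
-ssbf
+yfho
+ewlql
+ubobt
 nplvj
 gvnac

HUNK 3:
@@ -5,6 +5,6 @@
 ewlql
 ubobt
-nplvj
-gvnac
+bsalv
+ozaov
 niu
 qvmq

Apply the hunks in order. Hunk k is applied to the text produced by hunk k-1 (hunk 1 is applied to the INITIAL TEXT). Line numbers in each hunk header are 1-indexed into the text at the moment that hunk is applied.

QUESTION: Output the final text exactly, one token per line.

Answer: nyqha
bgi
maewf
yfho
ewlql
ubobt
bsalv
ozaov
niu
qvmq

Derivation:
Hunk 1: at line 3 remove [rfs,vho,qdk] add [nplvj,gvnac] -> 8 lines: nyqha bgi maewf ssbf nplvj gvnac niu qvmq
Hunk 2: at line 2 remove [ssbf] add [yfho,ewlql,ubobt] -> 10 lines: nyqha bgi maewf yfho ewlql ubobt nplvj gvnac niu qvmq
Hunk 3: at line 5 remove [nplvj,gvnac] add [bsalv,ozaov] -> 10 lines: nyqha bgi maewf yfho ewlql ubobt bsalv ozaov niu qvmq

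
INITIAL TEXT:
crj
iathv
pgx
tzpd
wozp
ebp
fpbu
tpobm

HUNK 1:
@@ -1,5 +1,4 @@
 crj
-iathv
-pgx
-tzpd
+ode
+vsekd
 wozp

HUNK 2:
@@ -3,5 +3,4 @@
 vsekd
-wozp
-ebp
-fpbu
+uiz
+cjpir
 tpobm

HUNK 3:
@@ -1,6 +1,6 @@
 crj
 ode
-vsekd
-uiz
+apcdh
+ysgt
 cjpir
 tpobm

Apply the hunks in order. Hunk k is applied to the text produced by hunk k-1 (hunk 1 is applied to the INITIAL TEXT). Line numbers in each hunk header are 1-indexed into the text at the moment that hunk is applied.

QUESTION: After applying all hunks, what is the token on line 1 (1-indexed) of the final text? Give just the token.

Hunk 1: at line 1 remove [iathv,pgx,tzpd] add [ode,vsekd] -> 7 lines: crj ode vsekd wozp ebp fpbu tpobm
Hunk 2: at line 3 remove [wozp,ebp,fpbu] add [uiz,cjpir] -> 6 lines: crj ode vsekd uiz cjpir tpobm
Hunk 3: at line 1 remove [vsekd,uiz] add [apcdh,ysgt] -> 6 lines: crj ode apcdh ysgt cjpir tpobm
Final line 1: crj

Answer: crj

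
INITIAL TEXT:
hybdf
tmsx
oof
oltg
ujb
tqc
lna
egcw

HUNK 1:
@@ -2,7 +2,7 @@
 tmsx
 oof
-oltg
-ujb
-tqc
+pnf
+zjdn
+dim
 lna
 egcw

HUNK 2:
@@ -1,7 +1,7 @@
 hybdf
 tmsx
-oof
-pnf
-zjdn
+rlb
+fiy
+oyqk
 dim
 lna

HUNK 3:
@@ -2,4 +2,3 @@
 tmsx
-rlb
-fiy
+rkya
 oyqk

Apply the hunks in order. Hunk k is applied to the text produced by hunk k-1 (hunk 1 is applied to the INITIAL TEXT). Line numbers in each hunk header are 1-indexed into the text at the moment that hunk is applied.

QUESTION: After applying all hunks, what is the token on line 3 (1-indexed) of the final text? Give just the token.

Hunk 1: at line 2 remove [oltg,ujb,tqc] add [pnf,zjdn,dim] -> 8 lines: hybdf tmsx oof pnf zjdn dim lna egcw
Hunk 2: at line 1 remove [oof,pnf,zjdn] add [rlb,fiy,oyqk] -> 8 lines: hybdf tmsx rlb fiy oyqk dim lna egcw
Hunk 3: at line 2 remove [rlb,fiy] add [rkya] -> 7 lines: hybdf tmsx rkya oyqk dim lna egcw
Final line 3: rkya

Answer: rkya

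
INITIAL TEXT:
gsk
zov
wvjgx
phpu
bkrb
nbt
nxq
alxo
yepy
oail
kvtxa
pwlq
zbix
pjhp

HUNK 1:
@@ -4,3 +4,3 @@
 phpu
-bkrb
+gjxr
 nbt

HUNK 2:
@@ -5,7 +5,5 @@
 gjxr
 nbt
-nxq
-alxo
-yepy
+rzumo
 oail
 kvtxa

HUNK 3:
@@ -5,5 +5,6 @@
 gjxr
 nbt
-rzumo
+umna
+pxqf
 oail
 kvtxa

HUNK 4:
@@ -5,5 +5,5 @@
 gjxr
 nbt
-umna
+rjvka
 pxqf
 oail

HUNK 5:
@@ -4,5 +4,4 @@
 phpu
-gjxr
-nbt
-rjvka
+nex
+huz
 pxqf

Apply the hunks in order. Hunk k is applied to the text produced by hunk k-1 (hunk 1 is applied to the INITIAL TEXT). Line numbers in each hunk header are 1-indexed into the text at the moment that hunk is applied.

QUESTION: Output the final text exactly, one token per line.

Hunk 1: at line 4 remove [bkrb] add [gjxr] -> 14 lines: gsk zov wvjgx phpu gjxr nbt nxq alxo yepy oail kvtxa pwlq zbix pjhp
Hunk 2: at line 5 remove [nxq,alxo,yepy] add [rzumo] -> 12 lines: gsk zov wvjgx phpu gjxr nbt rzumo oail kvtxa pwlq zbix pjhp
Hunk 3: at line 5 remove [rzumo] add [umna,pxqf] -> 13 lines: gsk zov wvjgx phpu gjxr nbt umna pxqf oail kvtxa pwlq zbix pjhp
Hunk 4: at line 5 remove [umna] add [rjvka] -> 13 lines: gsk zov wvjgx phpu gjxr nbt rjvka pxqf oail kvtxa pwlq zbix pjhp
Hunk 5: at line 4 remove [gjxr,nbt,rjvka] add [nex,huz] -> 12 lines: gsk zov wvjgx phpu nex huz pxqf oail kvtxa pwlq zbix pjhp

Answer: gsk
zov
wvjgx
phpu
nex
huz
pxqf
oail
kvtxa
pwlq
zbix
pjhp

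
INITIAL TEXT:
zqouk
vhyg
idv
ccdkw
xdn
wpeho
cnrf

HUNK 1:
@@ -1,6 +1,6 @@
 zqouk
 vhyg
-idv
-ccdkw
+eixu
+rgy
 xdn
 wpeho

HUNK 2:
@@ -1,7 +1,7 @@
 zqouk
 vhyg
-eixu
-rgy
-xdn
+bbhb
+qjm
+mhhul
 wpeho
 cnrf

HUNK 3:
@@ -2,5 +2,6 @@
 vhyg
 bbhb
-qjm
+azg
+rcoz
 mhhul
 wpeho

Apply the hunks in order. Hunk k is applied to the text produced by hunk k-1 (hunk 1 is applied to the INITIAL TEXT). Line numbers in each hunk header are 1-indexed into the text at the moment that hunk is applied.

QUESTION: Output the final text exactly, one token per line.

Answer: zqouk
vhyg
bbhb
azg
rcoz
mhhul
wpeho
cnrf

Derivation:
Hunk 1: at line 1 remove [idv,ccdkw] add [eixu,rgy] -> 7 lines: zqouk vhyg eixu rgy xdn wpeho cnrf
Hunk 2: at line 1 remove [eixu,rgy,xdn] add [bbhb,qjm,mhhul] -> 7 lines: zqouk vhyg bbhb qjm mhhul wpeho cnrf
Hunk 3: at line 2 remove [qjm] add [azg,rcoz] -> 8 lines: zqouk vhyg bbhb azg rcoz mhhul wpeho cnrf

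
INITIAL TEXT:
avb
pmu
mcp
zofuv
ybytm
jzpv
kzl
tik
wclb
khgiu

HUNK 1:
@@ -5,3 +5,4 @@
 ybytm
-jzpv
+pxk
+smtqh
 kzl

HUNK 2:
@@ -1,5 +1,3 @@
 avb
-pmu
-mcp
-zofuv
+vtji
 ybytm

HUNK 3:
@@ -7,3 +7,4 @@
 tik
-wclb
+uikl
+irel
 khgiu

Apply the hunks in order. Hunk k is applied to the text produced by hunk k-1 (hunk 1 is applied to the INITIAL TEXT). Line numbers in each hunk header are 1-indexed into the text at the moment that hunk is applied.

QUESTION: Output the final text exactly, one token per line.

Hunk 1: at line 5 remove [jzpv] add [pxk,smtqh] -> 11 lines: avb pmu mcp zofuv ybytm pxk smtqh kzl tik wclb khgiu
Hunk 2: at line 1 remove [pmu,mcp,zofuv] add [vtji] -> 9 lines: avb vtji ybytm pxk smtqh kzl tik wclb khgiu
Hunk 3: at line 7 remove [wclb] add [uikl,irel] -> 10 lines: avb vtji ybytm pxk smtqh kzl tik uikl irel khgiu

Answer: avb
vtji
ybytm
pxk
smtqh
kzl
tik
uikl
irel
khgiu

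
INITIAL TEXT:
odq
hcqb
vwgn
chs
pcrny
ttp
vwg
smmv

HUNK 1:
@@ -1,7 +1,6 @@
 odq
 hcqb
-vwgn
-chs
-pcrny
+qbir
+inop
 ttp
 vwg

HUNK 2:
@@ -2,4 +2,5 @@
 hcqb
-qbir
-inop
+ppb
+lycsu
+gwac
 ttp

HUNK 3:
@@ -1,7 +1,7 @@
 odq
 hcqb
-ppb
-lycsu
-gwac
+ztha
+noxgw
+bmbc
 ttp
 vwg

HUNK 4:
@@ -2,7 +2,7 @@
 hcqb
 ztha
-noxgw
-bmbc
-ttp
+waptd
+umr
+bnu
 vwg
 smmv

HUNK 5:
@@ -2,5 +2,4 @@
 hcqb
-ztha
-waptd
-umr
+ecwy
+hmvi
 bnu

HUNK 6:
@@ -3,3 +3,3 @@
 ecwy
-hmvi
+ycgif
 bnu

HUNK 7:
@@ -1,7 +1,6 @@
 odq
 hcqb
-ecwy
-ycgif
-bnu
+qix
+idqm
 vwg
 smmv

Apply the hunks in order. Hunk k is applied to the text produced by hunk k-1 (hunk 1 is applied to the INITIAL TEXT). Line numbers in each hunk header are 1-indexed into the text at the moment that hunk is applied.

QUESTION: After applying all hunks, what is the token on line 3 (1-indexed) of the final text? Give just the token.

Hunk 1: at line 1 remove [vwgn,chs,pcrny] add [qbir,inop] -> 7 lines: odq hcqb qbir inop ttp vwg smmv
Hunk 2: at line 2 remove [qbir,inop] add [ppb,lycsu,gwac] -> 8 lines: odq hcqb ppb lycsu gwac ttp vwg smmv
Hunk 3: at line 1 remove [ppb,lycsu,gwac] add [ztha,noxgw,bmbc] -> 8 lines: odq hcqb ztha noxgw bmbc ttp vwg smmv
Hunk 4: at line 2 remove [noxgw,bmbc,ttp] add [waptd,umr,bnu] -> 8 lines: odq hcqb ztha waptd umr bnu vwg smmv
Hunk 5: at line 2 remove [ztha,waptd,umr] add [ecwy,hmvi] -> 7 lines: odq hcqb ecwy hmvi bnu vwg smmv
Hunk 6: at line 3 remove [hmvi] add [ycgif] -> 7 lines: odq hcqb ecwy ycgif bnu vwg smmv
Hunk 7: at line 1 remove [ecwy,ycgif,bnu] add [qix,idqm] -> 6 lines: odq hcqb qix idqm vwg smmv
Final line 3: qix

Answer: qix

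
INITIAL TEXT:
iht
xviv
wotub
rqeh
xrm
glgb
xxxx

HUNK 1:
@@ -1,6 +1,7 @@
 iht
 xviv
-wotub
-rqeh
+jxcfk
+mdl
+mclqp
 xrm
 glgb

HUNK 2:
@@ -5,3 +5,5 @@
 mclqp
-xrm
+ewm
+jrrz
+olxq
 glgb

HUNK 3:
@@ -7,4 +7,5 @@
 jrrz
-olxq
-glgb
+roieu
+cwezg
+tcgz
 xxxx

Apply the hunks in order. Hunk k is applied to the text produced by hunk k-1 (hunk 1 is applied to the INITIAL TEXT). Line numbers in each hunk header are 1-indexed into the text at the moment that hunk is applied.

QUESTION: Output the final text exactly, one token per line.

Answer: iht
xviv
jxcfk
mdl
mclqp
ewm
jrrz
roieu
cwezg
tcgz
xxxx

Derivation:
Hunk 1: at line 1 remove [wotub,rqeh] add [jxcfk,mdl,mclqp] -> 8 lines: iht xviv jxcfk mdl mclqp xrm glgb xxxx
Hunk 2: at line 5 remove [xrm] add [ewm,jrrz,olxq] -> 10 lines: iht xviv jxcfk mdl mclqp ewm jrrz olxq glgb xxxx
Hunk 3: at line 7 remove [olxq,glgb] add [roieu,cwezg,tcgz] -> 11 lines: iht xviv jxcfk mdl mclqp ewm jrrz roieu cwezg tcgz xxxx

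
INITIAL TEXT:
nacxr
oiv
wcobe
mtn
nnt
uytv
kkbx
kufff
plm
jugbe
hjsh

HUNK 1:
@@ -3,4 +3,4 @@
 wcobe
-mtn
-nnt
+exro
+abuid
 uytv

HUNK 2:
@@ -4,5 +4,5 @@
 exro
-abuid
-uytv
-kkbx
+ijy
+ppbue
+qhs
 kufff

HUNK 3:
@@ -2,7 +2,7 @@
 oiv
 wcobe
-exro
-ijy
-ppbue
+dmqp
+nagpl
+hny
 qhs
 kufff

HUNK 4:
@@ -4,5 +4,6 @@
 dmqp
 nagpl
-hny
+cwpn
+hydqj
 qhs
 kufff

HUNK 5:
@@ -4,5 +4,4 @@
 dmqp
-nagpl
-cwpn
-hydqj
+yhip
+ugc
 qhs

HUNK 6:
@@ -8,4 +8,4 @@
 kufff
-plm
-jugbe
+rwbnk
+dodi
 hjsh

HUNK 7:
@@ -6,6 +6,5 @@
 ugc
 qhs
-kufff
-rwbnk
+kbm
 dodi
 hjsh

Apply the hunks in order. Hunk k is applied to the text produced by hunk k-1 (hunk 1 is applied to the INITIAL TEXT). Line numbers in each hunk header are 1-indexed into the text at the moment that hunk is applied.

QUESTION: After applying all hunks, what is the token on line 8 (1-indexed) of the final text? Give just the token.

Hunk 1: at line 3 remove [mtn,nnt] add [exro,abuid] -> 11 lines: nacxr oiv wcobe exro abuid uytv kkbx kufff plm jugbe hjsh
Hunk 2: at line 4 remove [abuid,uytv,kkbx] add [ijy,ppbue,qhs] -> 11 lines: nacxr oiv wcobe exro ijy ppbue qhs kufff plm jugbe hjsh
Hunk 3: at line 2 remove [exro,ijy,ppbue] add [dmqp,nagpl,hny] -> 11 lines: nacxr oiv wcobe dmqp nagpl hny qhs kufff plm jugbe hjsh
Hunk 4: at line 4 remove [hny] add [cwpn,hydqj] -> 12 lines: nacxr oiv wcobe dmqp nagpl cwpn hydqj qhs kufff plm jugbe hjsh
Hunk 5: at line 4 remove [nagpl,cwpn,hydqj] add [yhip,ugc] -> 11 lines: nacxr oiv wcobe dmqp yhip ugc qhs kufff plm jugbe hjsh
Hunk 6: at line 8 remove [plm,jugbe] add [rwbnk,dodi] -> 11 lines: nacxr oiv wcobe dmqp yhip ugc qhs kufff rwbnk dodi hjsh
Hunk 7: at line 6 remove [kufff,rwbnk] add [kbm] -> 10 lines: nacxr oiv wcobe dmqp yhip ugc qhs kbm dodi hjsh
Final line 8: kbm

Answer: kbm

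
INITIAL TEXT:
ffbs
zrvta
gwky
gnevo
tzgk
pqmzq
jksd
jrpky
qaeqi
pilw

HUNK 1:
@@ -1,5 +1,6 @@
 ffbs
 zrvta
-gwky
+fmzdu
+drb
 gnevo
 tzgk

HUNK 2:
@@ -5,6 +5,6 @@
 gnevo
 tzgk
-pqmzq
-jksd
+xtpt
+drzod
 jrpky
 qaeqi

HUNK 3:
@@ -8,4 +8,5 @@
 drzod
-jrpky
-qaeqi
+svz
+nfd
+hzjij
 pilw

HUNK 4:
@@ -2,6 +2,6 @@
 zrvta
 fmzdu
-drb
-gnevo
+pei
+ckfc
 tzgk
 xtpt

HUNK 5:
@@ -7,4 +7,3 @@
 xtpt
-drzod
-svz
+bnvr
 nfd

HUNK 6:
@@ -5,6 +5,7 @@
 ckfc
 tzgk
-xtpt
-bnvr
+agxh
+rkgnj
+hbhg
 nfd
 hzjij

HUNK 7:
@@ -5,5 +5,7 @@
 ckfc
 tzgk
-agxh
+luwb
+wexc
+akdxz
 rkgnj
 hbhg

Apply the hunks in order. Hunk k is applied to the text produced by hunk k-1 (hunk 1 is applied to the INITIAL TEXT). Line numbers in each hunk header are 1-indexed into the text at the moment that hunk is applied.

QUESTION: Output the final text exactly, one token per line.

Answer: ffbs
zrvta
fmzdu
pei
ckfc
tzgk
luwb
wexc
akdxz
rkgnj
hbhg
nfd
hzjij
pilw

Derivation:
Hunk 1: at line 1 remove [gwky] add [fmzdu,drb] -> 11 lines: ffbs zrvta fmzdu drb gnevo tzgk pqmzq jksd jrpky qaeqi pilw
Hunk 2: at line 5 remove [pqmzq,jksd] add [xtpt,drzod] -> 11 lines: ffbs zrvta fmzdu drb gnevo tzgk xtpt drzod jrpky qaeqi pilw
Hunk 3: at line 8 remove [jrpky,qaeqi] add [svz,nfd,hzjij] -> 12 lines: ffbs zrvta fmzdu drb gnevo tzgk xtpt drzod svz nfd hzjij pilw
Hunk 4: at line 2 remove [drb,gnevo] add [pei,ckfc] -> 12 lines: ffbs zrvta fmzdu pei ckfc tzgk xtpt drzod svz nfd hzjij pilw
Hunk 5: at line 7 remove [drzod,svz] add [bnvr] -> 11 lines: ffbs zrvta fmzdu pei ckfc tzgk xtpt bnvr nfd hzjij pilw
Hunk 6: at line 5 remove [xtpt,bnvr] add [agxh,rkgnj,hbhg] -> 12 lines: ffbs zrvta fmzdu pei ckfc tzgk agxh rkgnj hbhg nfd hzjij pilw
Hunk 7: at line 5 remove [agxh] add [luwb,wexc,akdxz] -> 14 lines: ffbs zrvta fmzdu pei ckfc tzgk luwb wexc akdxz rkgnj hbhg nfd hzjij pilw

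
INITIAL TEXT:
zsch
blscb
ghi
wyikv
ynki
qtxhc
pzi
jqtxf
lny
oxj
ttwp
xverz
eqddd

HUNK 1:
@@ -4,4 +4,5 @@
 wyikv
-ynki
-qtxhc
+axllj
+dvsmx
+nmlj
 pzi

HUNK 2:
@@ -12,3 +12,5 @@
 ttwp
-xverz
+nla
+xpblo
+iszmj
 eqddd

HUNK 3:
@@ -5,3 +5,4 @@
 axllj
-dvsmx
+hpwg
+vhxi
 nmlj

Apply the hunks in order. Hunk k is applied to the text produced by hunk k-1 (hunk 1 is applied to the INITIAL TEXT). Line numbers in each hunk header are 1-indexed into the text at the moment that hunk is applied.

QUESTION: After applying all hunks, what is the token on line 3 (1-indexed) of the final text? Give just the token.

Answer: ghi

Derivation:
Hunk 1: at line 4 remove [ynki,qtxhc] add [axllj,dvsmx,nmlj] -> 14 lines: zsch blscb ghi wyikv axllj dvsmx nmlj pzi jqtxf lny oxj ttwp xverz eqddd
Hunk 2: at line 12 remove [xverz] add [nla,xpblo,iszmj] -> 16 lines: zsch blscb ghi wyikv axllj dvsmx nmlj pzi jqtxf lny oxj ttwp nla xpblo iszmj eqddd
Hunk 3: at line 5 remove [dvsmx] add [hpwg,vhxi] -> 17 lines: zsch blscb ghi wyikv axllj hpwg vhxi nmlj pzi jqtxf lny oxj ttwp nla xpblo iszmj eqddd
Final line 3: ghi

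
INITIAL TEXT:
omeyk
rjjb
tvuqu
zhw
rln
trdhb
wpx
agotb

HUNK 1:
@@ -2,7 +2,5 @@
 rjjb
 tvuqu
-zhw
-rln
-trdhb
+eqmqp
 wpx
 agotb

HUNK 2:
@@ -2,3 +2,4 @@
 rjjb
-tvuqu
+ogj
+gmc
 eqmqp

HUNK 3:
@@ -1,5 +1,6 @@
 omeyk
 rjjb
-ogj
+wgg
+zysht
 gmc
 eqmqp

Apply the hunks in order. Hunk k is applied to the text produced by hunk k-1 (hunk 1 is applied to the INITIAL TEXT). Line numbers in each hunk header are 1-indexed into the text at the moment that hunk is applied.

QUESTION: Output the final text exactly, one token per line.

Hunk 1: at line 2 remove [zhw,rln,trdhb] add [eqmqp] -> 6 lines: omeyk rjjb tvuqu eqmqp wpx agotb
Hunk 2: at line 2 remove [tvuqu] add [ogj,gmc] -> 7 lines: omeyk rjjb ogj gmc eqmqp wpx agotb
Hunk 3: at line 1 remove [ogj] add [wgg,zysht] -> 8 lines: omeyk rjjb wgg zysht gmc eqmqp wpx agotb

Answer: omeyk
rjjb
wgg
zysht
gmc
eqmqp
wpx
agotb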